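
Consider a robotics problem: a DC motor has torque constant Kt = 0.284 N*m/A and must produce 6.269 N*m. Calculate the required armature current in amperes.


I = tau / Kt = 6.269/0.284 = 22.0739

22.0739 A


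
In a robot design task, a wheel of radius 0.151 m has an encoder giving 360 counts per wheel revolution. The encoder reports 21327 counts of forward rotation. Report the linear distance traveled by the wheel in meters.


revs = 21327/360 = 59.241667
d = revs * 2*pi*r = 59.241667 * 2*pi*0.151 = 56.2062

56.2062 m


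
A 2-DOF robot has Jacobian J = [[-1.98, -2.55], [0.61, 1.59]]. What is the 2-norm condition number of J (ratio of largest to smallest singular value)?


JJ^T eigenvalues: trace(JJ^T) = 13.3231, det(JJ^T) = det(J)^2 = 2.53669329
s_max^2 = (13.3231 + sqrt(167.35822045))/2 = 13.12990026
s_min^2 = (13.3231 - sqrt(167.35822045))/2 = 0.19319974
kappa = s_max/s_min = sqrt(13.12990026/0.19319974) = 8.2438

8.2438


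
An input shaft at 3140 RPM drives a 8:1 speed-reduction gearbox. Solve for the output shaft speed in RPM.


omega_out = omega_in / N = 3140 / 8 = 392.5000

392.5000 RPM


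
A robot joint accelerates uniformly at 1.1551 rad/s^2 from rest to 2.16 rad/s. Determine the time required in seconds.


t = delta_omega / alpha = 2.16 / 1.1551 = 1.8700

1.8700 s


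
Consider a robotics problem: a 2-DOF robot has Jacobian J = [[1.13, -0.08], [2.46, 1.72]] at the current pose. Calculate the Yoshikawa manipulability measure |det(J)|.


det(J) = 1.13*1.72 - (-0.08)*(2.46) = 2.1404
|det(J)| = 2.1404

2.1404


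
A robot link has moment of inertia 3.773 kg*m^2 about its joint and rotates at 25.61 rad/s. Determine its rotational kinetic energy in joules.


KE = (1/2)*I*omega^2 = 0.5*3.773*25.61^2 = 1237.3027

1237.3027 J


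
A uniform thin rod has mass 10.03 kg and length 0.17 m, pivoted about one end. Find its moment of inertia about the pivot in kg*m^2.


I = (1/3)*m*L^2 = (1/3)*10.03*0.17^2 = 0.0966

0.0966 kg*m^2


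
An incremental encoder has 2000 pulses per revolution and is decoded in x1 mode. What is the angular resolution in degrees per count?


resolution = 360 / (PPR * 1) = 360 / 2000 = 0.1800

0.1800 degrees


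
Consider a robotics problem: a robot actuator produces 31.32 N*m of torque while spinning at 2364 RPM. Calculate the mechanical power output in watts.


omega = 2364 * 2*pi/60 = 247.557501 rad/s
P = tau * omega = 31.32 * 247.557501 = 7753.5009

7753.5009 W


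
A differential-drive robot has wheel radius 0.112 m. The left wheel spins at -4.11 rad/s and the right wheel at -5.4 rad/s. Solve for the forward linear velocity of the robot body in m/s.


v = r*(wR + wL)/2 = 0.112*(-5.4 + -4.11)/2 = -0.5326

-0.5326 m/s


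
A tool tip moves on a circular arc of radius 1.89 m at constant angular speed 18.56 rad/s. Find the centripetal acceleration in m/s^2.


a_c = omega^2 * r = 18.56^2 * 1.89 = 651.0551

651.0551 m/s^2


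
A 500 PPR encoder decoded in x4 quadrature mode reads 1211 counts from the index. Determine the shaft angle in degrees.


angle = counts * 360 / (PPR*4) = 1211 * 360 / 2000 = 217.9800

217.9800 degrees


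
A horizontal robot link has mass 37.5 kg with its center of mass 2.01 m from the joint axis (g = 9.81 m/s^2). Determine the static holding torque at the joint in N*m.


tau = m*g*L = 37.5 * 9.81 * 2.01 = 739.4287

739.4287 N*m


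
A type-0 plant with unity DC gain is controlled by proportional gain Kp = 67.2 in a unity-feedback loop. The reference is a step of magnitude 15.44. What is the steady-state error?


e_ss = R/(1 + Kp) = 15.44/(1 + 67.2) = 15.44/68.2000 = 0.2264

0.2264


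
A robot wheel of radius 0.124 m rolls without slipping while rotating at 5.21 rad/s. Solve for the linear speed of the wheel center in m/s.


v = omega * r = 5.21 * 0.124 = 0.6460

0.6460 m/s


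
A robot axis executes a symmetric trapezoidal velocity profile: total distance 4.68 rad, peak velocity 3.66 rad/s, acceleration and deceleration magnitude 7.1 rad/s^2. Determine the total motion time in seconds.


t_acc = v/a = 3.66/7.1 = 0.515493 s
d_acc = v^2/(2a) = 0.943352 rad (each ramp)
d_cruise = 4.68 - 2*0.943352 = 2.793296 rad
t_cruise = 2.793296/3.66 = 0.763196 s
t_total = 2*0.515493 + 0.763196 = 1.7942

1.7942 s


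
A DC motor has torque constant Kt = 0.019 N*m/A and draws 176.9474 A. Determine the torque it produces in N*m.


tau = Kt * I = 0.019*176.9474 = 3.3620

3.3620 N*m


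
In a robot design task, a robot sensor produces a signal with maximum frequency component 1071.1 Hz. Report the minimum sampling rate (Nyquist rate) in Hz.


f_s,min = 2*f_max = 2*1071.1 = 2142.2000

2142.2000 Hz


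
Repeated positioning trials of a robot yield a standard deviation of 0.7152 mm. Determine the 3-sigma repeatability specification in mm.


repeatability = 3*sigma = 3*0.7152 = 2.1456

2.1456 mm


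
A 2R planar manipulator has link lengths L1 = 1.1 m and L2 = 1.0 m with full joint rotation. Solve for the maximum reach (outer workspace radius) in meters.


r_max = L1 + L2 = 1.1 + 1.0 = 2.1000

2.1000 m


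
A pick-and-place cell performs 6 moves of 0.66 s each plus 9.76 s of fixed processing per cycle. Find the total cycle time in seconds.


T = 6*0.66 + 9.76 = 13.7200

13.7200 s


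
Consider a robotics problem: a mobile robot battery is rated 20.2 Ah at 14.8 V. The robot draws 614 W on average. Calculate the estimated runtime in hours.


E = 20.2*14.8 = 298.9600 Wh
t = E/P = 298.9600/614 = 0.4869

0.4869 hours


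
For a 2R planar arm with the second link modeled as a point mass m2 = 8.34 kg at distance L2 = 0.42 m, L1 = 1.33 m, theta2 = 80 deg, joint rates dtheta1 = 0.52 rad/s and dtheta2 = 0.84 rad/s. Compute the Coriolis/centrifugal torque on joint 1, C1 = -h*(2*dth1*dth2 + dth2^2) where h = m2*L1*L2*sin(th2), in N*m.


h = m2*L1*L2*sin(th2) = 8.34*1.33*0.42*sin(80 deg) = 4.587948
C1 = -h*(2*0.52*0.84 + 0.84^2) = -4.587948*1.5792 = -7.2453

-7.2453 N*m


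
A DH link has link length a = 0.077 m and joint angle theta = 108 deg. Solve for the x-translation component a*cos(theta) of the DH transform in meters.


a*cos(theta) = 0.077*cos(108 deg) = -0.0238

-0.0238 m


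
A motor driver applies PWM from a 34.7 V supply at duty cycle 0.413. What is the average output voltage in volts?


V_avg = V_supply * D = 34.7*0.413 = 14.3311

14.3311 V


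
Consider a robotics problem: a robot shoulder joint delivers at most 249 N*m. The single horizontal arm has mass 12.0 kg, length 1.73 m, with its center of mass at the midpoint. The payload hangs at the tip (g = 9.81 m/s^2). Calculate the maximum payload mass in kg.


tau_arm = m_arm*g*(L/2) = 12.0*9.81*1.73/2 = 101.8278 N*m
tau_payload = tau_max - tau_arm = 249 - 101.8278 = 147.1722
m_payload = tau_payload / (g*L) = 147.1722 / (9.81*1.73) = 8.6718

8.6718 kg


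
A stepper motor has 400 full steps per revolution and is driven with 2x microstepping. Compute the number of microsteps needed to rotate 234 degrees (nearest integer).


step_size = 360/(400*2) = 360/800 = 0.450000 deg
n = 234/(360/800) = 234*800/360 = 520

520 steps


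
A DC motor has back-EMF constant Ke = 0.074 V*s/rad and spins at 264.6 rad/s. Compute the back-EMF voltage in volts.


V_emf = Ke * omega = 0.074*264.6 = 19.5804

19.5804 V


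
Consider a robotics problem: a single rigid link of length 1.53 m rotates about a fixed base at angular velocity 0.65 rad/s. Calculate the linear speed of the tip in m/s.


v = L*omega = 1.53 * 0.65 = 0.9945

0.9945 m/s


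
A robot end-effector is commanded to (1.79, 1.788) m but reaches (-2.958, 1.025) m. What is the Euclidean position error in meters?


dx = -2.958 - (1.79) = -4.7480, dy = 1.025 - (1.788) = -0.7630
err = sqrt(22.543504 + 0.582169) = 4.8089

4.8089 m


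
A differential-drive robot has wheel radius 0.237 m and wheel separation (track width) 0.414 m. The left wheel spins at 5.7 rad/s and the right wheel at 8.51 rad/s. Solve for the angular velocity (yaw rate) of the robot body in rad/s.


omega = r*(wR - wL)/L = 0.237*(8.51 - (5.7))/0.414 = 1.6086

1.6086 rad/s


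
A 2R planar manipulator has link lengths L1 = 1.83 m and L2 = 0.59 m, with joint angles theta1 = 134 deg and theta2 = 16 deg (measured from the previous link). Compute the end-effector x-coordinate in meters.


x = L1*cos(th1) + L2*cos(th1+th2) = 1.83*cos(134 deg) + 0.59*cos(150 deg) = -1.7822

-1.7822 m


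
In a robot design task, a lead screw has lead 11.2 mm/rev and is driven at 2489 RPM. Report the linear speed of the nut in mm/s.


v = lead * (RPM/60) = 11.2*2489/60 = 464.6133

464.6133 mm/s


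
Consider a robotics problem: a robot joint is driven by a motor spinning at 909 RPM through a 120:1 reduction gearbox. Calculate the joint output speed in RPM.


omega_joint = omega_motor / N = 909 / 120 = 7.5750

7.5750 RPM


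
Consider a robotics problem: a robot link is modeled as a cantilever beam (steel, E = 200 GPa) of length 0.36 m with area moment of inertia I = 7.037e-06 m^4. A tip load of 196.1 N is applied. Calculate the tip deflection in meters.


delta = F*L^3/(3*E*I) = 196.1*0.36^3/(3*2.000e+11*7.037e-06)
      = 9.1492416/4222200 = 2.1669e-06

2.1669e-06 m


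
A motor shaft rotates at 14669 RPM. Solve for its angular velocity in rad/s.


omega = 14669 * 2*pi/60 = 1536.1341

1536.1341 rad/s


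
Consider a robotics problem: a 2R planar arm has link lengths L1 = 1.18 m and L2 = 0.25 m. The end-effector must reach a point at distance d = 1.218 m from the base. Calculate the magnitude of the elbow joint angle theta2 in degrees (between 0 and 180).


cos(th2) = (d^2 - L1^2 - L2^2)/(2*L1*L2) = (1.218^2 - 1.18^2 - 0.25^2)/(2*1.18*0.25) = 0.04851525
th2 = acos(0.04851525) = 87.2192 deg

87.2192 degrees


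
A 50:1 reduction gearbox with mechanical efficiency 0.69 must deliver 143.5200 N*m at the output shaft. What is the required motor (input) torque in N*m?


tau_in = tau_out / (N * eta) = 143.5200 / (50 * 0.69) = 4.1600

4.1600 N*m


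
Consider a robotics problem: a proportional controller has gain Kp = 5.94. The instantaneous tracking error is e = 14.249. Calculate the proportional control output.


u_P = Kp * e = 5.94 * 14.249 = 84.6391

84.6391


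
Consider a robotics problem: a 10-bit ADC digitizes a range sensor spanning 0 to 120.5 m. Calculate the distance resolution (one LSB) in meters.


res = range / 2^n = 120.5/2^10 = 120.5/1024 = 0.1177

0.1177 m


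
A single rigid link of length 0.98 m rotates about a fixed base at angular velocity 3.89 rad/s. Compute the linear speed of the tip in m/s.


v = L*omega = 0.98 * 3.89 = 3.8122

3.8122 m/s


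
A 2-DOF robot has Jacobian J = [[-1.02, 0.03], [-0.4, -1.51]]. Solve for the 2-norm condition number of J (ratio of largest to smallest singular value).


JJ^T eigenvalues: trace(JJ^T) = 3.4814, det(JJ^T) = det(J)^2 = 2.40932484
s_max^2 = (3.4814 + sqrt(2.48284660))/2 = 2.52855256
s_min^2 = (3.4814 - sqrt(2.48284660))/2 = 0.95284744
kappa = s_max/s_min = sqrt(2.52855256/0.95284744) = 1.6290

1.6290


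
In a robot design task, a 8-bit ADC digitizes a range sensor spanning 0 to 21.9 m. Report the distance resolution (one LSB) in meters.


res = range / 2^n = 21.9/2^8 = 21.9/256 = 0.0855

0.0855 m


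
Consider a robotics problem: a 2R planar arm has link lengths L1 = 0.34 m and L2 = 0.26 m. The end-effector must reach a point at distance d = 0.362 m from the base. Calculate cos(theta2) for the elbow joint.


cos(th2) = (d^2 - L1^2 - L2^2)/(2*L1*L2) = (0.362^2 - 0.34^2 - 0.26^2)/(2*0.34*0.26) = -0.2950

-0.2950


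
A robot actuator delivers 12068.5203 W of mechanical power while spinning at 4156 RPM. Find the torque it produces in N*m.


omega = 4156 * 2*pi/60 = 435.215302 rad/s
tau = P / omega = 12068.5203 / 435.215302 = 27.7300

27.7300 N*m


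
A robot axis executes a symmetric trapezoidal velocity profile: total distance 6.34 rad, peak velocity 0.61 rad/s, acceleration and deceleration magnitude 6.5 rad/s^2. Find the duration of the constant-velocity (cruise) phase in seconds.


t_acc = v/a = 0.093846 s, d_acc = v^2/(2a) = 0.028623 rad each
d_cruise = 6.34 - 2*0.028623 = 6.282754 rad
t_cruise = d_cruise/v = 6.282754/0.61 = 10.2996

10.2996 s


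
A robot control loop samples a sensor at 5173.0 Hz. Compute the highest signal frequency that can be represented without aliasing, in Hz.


f_max = f_s/2 = 5173.0/2 = 2586.5000

2586.5000 Hz


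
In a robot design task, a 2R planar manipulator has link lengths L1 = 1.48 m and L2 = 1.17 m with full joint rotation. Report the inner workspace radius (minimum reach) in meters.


r_min = |L1 - L2| = |1.48 - 1.17| = 0.3100

0.3100 m


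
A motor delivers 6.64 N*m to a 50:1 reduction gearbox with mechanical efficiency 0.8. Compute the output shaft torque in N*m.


tau_out = tau_in * N * eta = 6.64 * 50 * 0.8 = 265.6000

265.6000 N*m


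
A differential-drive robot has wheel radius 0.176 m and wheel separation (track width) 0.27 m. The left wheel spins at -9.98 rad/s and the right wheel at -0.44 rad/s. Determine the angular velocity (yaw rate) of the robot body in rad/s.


omega = r*(wR - wL)/L = 0.176*(-0.44 - (-9.98))/0.27 = 6.2187

6.2187 rad/s


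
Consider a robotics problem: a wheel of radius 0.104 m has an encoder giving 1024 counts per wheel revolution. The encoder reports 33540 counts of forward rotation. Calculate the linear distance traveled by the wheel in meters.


revs = 33540/1024 = 32.753906
d = revs * 2*pi*r = 32.753906 * 2*pi*0.104 = 21.4031

21.4031 m


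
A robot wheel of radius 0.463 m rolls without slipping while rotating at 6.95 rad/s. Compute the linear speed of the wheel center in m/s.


v = omega * r = 6.95 * 0.463 = 3.2179

3.2179 m/s


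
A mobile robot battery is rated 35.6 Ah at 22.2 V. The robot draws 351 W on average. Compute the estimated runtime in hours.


E = 35.6*22.2 = 790.3200 Wh
t = E/P = 790.3200/351 = 2.2516

2.2516 hours


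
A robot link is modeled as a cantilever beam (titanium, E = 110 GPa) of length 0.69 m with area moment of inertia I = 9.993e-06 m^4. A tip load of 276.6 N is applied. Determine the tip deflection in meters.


delta = F*L^3/(3*E*I) = 276.6*0.69^3/(3*1.100e+11*9.993e-06)
      = 90.8655894/3297690 = 2.7554e-05

2.7554e-05 m


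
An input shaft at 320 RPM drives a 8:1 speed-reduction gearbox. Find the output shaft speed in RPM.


omega_out = omega_in / N = 320 / 8 = 40.0000

40.0000 RPM


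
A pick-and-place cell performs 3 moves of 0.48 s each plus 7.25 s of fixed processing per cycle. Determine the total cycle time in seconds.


T = 3*0.48 + 7.25 = 8.6900

8.6900 s


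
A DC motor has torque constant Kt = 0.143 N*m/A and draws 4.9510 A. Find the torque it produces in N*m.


tau = Kt * I = 0.143*4.9510 = 0.7080

0.7080 N*m


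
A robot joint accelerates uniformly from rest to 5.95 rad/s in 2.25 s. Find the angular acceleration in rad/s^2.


alpha = delta_omega / t = 5.95 / 2.25 = 2.6444

2.6444 rad/s^2


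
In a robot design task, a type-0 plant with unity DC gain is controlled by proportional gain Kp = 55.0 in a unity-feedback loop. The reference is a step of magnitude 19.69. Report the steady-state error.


e_ss = R/(1 + Kp) = 19.69/(1 + 55.0) = 19.69/56.0000 = 0.3516

0.3516


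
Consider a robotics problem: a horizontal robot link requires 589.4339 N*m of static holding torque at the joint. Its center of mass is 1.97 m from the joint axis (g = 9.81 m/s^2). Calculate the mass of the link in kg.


m = tau / (g*L) = 589.4339 / (9.81 * 1.97) = 30.5000

30.5000 kg


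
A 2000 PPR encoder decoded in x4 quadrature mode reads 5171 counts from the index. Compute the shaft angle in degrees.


angle = counts * 360 / (PPR*4) = 5171 * 360 / 8000 = 232.6950

232.6950 degrees


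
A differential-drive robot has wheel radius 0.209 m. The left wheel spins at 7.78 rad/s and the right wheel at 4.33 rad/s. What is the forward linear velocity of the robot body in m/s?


v = r*(wR + wL)/2 = 0.209*(4.33 + 7.78)/2 = 1.2655

1.2655 m/s


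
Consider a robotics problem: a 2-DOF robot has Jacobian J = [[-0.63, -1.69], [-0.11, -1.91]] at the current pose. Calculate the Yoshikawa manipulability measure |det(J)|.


det(J) = -0.63*-1.91 - (-1.69)*(-0.11) = 1.0174
|det(J)| = 1.0174

1.0174


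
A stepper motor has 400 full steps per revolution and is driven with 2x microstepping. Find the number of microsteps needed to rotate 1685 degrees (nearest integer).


step_size = 360/(400*2) = 360/800 = 0.450000 deg
n = 1685/(360/800) = 1685*800/360 = 3744.4444 -> 3744

3744 steps


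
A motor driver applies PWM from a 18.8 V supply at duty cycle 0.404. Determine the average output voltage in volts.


V_avg = V_supply * D = 18.8*0.404 = 7.5952

7.5952 V


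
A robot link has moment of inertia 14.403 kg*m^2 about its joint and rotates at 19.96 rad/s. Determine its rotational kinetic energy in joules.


KE = (1/2)*I*omega^2 = 0.5*14.403*19.96^2 = 2869.0891

2869.0891 J


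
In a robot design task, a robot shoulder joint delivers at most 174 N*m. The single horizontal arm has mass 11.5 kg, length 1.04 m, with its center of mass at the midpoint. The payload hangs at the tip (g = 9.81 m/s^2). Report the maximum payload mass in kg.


tau_arm = m_arm*g*(L/2) = 11.5*9.81*1.04/2 = 58.6638 N*m
tau_payload = tau_max - tau_arm = 174 - 58.6638 = 115.3362
m_payload = tau_payload / (g*L) = 115.3362 / (9.81*1.04) = 11.3048

11.3048 kg


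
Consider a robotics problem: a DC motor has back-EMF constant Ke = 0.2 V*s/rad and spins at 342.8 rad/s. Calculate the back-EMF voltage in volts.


V_emf = Ke * omega = 0.2*342.8 = 68.5600

68.5600 V


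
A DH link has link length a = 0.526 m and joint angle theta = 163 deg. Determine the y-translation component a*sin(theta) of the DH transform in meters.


a*sin(theta) = 0.526*sin(163 deg) = 0.1538

0.1538 m


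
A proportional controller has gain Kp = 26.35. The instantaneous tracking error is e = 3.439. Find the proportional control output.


u_P = Kp * e = 26.35 * 3.439 = 90.6177

90.6177


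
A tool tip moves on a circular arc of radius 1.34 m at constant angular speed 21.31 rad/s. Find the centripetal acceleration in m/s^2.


a_c = omega^2 * r = 21.31^2 * 1.34 = 608.5156

608.5156 m/s^2


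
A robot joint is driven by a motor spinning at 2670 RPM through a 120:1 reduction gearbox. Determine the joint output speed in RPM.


omega_joint = omega_motor / N = 2670 / 120 = 22.2500

22.2500 RPM


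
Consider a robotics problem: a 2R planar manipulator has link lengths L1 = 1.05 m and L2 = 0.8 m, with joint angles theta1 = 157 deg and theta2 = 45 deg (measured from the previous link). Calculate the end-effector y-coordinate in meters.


y = L1*sin(th1) + L2*sin(th1+th2) = 1.05*sin(157 deg) + 0.8*sin(202 deg) = 0.1106

0.1106 m


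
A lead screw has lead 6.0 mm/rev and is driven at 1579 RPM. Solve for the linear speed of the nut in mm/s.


v = lead * (RPM/60) = 6.0*1579/60 = 157.9000

157.9000 mm/s


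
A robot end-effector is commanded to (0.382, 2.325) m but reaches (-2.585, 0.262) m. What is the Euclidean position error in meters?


dx = -2.585 - (0.382) = -2.9670, dy = 0.262 - (2.325) = -2.0630
err = sqrt(8.803089 + 4.255969) = 3.6137

3.6137 m


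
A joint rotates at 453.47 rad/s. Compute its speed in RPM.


RPM = 453.47 * 60/(2*pi) = 4330.3195

4330.3195 RPM


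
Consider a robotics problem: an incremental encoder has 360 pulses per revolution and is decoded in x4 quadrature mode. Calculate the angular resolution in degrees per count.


resolution = 360 / (PPR * 4) = 360 / 1440 = 0.2500

0.2500 degrees


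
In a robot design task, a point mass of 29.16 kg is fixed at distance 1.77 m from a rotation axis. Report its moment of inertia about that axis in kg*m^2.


I = m*r^2 = 29.16*1.77^2 = 91.3554

91.3554 kg*m^2


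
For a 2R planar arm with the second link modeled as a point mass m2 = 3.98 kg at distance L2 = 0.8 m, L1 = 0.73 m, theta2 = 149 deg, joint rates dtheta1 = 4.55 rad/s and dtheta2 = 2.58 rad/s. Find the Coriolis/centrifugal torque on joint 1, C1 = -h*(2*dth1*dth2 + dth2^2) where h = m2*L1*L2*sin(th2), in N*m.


h = m2*L1*L2*sin(th2) = 3.98*0.73*0.8*sin(149 deg) = 1.197113
C1 = -h*(2*4.55*2.58 + 2.58^2) = -1.197113*30.1344 = -36.0743

-36.0743 N*m


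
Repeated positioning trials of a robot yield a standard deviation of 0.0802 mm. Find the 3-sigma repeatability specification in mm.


repeatability = 3*sigma = 3*0.0802 = 0.2406

0.2406 mm


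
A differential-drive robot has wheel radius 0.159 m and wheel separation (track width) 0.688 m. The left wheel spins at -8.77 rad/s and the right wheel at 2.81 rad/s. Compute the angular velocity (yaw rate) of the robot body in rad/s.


omega = r*(wR - wL)/L = 0.159*(2.81 - (-8.77))/0.688 = 2.6762

2.6762 rad/s


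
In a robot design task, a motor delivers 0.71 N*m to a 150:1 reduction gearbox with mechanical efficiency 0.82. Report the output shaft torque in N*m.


tau_out = tau_in * N * eta = 0.71 * 150 * 0.82 = 87.3300

87.3300 N*m


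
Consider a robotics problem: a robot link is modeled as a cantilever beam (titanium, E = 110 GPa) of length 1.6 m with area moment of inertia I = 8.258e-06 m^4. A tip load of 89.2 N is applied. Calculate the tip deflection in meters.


delta = F*L^3/(3*E*I) = 89.2*1.6^3/(3*1.100e+11*8.258e-06)
      = 365.3632/2725140 = 1.3407e-04

1.3407e-04 m


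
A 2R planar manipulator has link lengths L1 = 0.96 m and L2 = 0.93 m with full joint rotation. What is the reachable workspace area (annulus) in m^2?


r_max = L1 + L2 = 1.8900, r_min = |L1 - L2| = 0.0300
A = pi*(r_max^2 - r_min^2) = pi*(3.5721 - 0.0009) = 11.2193

11.2193 m^2


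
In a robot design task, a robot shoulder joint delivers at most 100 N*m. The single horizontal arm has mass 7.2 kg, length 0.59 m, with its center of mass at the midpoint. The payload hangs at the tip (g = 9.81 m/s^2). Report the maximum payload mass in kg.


tau_arm = m_arm*g*(L/2) = 7.2*9.81*0.59/2 = 20.8364 N*m
tau_payload = tau_max - tau_arm = 100 - 20.8364 = 79.1636
m_payload = tau_payload / (g*L) = 79.1636 / (9.81*0.59) = 13.6774

13.6774 kg


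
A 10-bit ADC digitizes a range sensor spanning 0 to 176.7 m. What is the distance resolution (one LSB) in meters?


res = range / 2^n = 176.7/2^10 = 176.7/1024 = 0.1726

0.1726 m


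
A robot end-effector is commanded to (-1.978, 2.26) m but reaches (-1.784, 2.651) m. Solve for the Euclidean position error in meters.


dx = -1.784 - (-1.978) = 0.1940, dy = 2.651 - (2.26) = 0.3910
err = sqrt(0.037636 + 0.152881) = 0.4365

0.4365 m


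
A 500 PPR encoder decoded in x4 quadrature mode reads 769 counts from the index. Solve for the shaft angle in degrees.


angle = counts * 360 / (PPR*4) = 769 * 360 / 2000 = 138.4200

138.4200 degrees


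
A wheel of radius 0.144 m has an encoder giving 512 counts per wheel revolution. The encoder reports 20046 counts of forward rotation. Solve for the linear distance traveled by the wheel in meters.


revs = 20046/512 = 39.152344
d = revs * 2*pi*r = 39.152344 * 2*pi*0.144 = 35.4242

35.4242 m


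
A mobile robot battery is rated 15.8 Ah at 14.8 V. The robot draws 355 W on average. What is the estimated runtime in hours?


E = 15.8*14.8 = 233.8400 Wh
t = E/P = 233.8400/355 = 0.6587

0.6587 hours


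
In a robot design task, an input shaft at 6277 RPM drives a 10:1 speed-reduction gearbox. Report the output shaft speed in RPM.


omega_out = omega_in / N = 6277 / 10 = 627.7000

627.7000 RPM


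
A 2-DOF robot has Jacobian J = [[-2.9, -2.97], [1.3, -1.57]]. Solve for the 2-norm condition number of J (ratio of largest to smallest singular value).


JJ^T eigenvalues: trace(JJ^T) = 21.3858, det(JJ^T) = det(J)^2 = 70.79539600
s_max^2 = (21.3858 + sqrt(174.17085764))/2 = 17.29159036
s_min^2 = (21.3858 - sqrt(174.17085764))/2 = 4.09420964
kappa = s_max/s_min = sqrt(17.29159036/4.09420964) = 2.0551

2.0551


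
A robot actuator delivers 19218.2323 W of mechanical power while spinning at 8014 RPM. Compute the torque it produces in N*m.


omega = 8014 * 2*pi/60 = 839.224118 rad/s
tau = P / omega = 19218.2323 / 839.224118 = 22.9000

22.9000 N*m


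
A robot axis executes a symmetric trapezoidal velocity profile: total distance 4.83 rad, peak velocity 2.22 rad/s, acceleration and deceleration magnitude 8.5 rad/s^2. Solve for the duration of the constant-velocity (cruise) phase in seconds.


t_acc = v/a = 0.261176 s, d_acc = v^2/(2a) = 0.289906 rad each
d_cruise = 4.83 - 2*0.289906 = 4.250188 rad
t_cruise = d_cruise/v = 4.250188/2.22 = 1.9145

1.9145 s


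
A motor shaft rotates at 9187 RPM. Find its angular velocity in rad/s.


omega = 9187 * 2*pi/60 = 962.0604

962.0604 rad/s


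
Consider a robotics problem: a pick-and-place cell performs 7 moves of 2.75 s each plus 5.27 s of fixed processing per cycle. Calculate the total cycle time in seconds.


T = 7*2.75 + 5.27 = 24.5200

24.5200 s


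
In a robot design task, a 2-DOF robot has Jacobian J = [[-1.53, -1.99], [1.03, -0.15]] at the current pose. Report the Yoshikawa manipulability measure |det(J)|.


det(J) = -1.53*-0.15 - (-1.99)*(1.03) = 2.2792
|det(J)| = 2.2792

2.2792


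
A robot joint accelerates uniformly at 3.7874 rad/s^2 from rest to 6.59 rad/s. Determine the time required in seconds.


t = delta_omega / alpha = 6.59 / 3.7874 = 1.7400

1.7400 s


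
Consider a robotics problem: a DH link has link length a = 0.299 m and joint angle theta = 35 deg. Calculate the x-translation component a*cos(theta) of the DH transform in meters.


a*cos(theta) = 0.299*cos(35 deg) = 0.2449

0.2449 m


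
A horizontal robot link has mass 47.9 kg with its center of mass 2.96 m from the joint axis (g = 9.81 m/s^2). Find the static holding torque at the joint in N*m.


tau = m*g*L = 47.9 * 9.81 * 2.96 = 1390.9010

1390.9010 N*m


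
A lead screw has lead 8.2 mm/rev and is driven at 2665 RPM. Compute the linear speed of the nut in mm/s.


v = lead * (RPM/60) = 8.2*2665/60 = 364.2167

364.2167 mm/s


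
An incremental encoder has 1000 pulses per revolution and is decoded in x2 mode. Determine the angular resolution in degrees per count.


resolution = 360 / (PPR * 2) = 360 / 2000 = 0.1800

0.1800 degrees


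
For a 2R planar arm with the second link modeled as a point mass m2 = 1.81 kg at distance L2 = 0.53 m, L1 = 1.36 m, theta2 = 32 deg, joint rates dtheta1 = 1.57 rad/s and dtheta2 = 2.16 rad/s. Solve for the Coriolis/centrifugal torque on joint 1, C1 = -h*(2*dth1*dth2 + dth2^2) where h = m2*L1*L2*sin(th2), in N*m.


h = m2*L1*L2*sin(th2) = 1.81*1.36*0.53*sin(32 deg) = 0.691358
C1 = -h*(2*1.57*2.16 + 2.16^2) = -0.691358*11.4480 = -7.9147

-7.9147 N*m


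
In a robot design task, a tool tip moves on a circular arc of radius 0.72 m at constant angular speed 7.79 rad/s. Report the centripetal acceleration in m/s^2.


a_c = omega^2 * r = 7.79^2 * 0.72 = 43.6926

43.6926 m/s^2


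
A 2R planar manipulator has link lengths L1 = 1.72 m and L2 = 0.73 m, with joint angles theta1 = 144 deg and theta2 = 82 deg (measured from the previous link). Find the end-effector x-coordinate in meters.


x = L1*cos(th1) + L2*cos(th1+th2) = 1.72*cos(144 deg) + 0.73*cos(226 deg) = -1.8986

-1.8986 m


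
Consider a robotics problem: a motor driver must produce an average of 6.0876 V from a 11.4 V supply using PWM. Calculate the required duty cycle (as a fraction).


D = V_avg/V_supply = 6.0876/11.4 = 0.5340

0.5340


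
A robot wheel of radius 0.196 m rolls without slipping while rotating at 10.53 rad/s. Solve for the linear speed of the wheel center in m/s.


v = omega * r = 10.53 * 0.196 = 2.0639

2.0639 m/s


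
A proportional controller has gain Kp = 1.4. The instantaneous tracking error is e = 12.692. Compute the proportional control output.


u_P = Kp * e = 1.4 * 12.692 = 17.7688

17.7688


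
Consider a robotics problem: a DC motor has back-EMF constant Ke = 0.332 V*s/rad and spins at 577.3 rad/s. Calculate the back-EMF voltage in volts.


V_emf = Ke * omega = 0.332*577.3 = 191.6636

191.6636 V


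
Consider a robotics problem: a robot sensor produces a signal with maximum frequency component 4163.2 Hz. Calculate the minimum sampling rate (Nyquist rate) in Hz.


f_s,min = 2*f_max = 2*4163.2 = 8326.4000

8326.4000 Hz


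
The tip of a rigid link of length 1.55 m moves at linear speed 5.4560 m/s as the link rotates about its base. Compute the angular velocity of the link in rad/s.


omega = v / L = 5.4560 / 1.55 = 3.5200

3.5200 rad/s


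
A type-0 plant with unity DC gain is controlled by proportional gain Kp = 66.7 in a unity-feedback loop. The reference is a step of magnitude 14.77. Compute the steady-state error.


e_ss = R/(1 + Kp) = 14.77/(1 + 66.7) = 14.77/67.7000 = 0.2182

0.2182


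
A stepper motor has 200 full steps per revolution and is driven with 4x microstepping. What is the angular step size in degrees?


step = 360/(200*4) = 360/800 = 0.4500

0.4500 degrees


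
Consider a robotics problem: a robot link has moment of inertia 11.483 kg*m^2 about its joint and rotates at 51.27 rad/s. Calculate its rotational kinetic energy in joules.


KE = (1/2)*I*omega^2 = 0.5*11.483*51.27^2 = 15092.1810

15092.1810 J


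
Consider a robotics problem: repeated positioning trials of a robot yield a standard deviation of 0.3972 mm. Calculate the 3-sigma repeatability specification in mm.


repeatability = 3*sigma = 3*0.3972 = 1.1916

1.1916 mm


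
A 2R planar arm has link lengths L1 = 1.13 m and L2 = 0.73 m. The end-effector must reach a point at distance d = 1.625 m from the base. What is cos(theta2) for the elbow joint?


cos(th2) = (d^2 - L1^2 - L2^2)/(2*L1*L2) = (1.625^2 - 1.13^2 - 0.73^2)/(2*1.13*0.73) = 0.5036

0.5036


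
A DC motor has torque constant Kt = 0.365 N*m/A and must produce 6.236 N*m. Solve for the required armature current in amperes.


I = tau / Kt = 6.236/0.365 = 17.0849

17.0849 A


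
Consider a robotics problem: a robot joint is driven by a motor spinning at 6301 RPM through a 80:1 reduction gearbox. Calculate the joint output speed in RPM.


omega_joint = omega_motor / N = 6301 / 80 = 78.7625

78.7625 RPM


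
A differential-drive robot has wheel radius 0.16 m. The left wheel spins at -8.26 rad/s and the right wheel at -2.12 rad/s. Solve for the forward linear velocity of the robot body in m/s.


v = r*(wR + wL)/2 = 0.16*(-2.12 + -8.26)/2 = -0.8304

-0.8304 m/s


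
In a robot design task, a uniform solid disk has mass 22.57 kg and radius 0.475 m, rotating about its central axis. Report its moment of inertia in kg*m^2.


I = (1/2)*m*R^2 = 0.5*22.57*0.475^2 = 2.5462

2.5462 kg*m^2


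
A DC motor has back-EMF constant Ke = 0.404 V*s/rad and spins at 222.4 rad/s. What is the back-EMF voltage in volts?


V_emf = Ke * omega = 0.404*222.4 = 89.8496

89.8496 V


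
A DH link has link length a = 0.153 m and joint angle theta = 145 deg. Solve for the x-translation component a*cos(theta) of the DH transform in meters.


a*cos(theta) = 0.153*cos(145 deg) = -0.1253

-0.1253 m


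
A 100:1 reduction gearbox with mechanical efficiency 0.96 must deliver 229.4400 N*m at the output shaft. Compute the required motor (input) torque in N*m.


tau_in = tau_out / (N * eta) = 229.4400 / (100 * 0.96) = 2.3900

2.3900 N*m


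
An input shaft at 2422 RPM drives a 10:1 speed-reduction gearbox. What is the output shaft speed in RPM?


omega_out = omega_in / N = 2422 / 10 = 242.2000

242.2000 RPM


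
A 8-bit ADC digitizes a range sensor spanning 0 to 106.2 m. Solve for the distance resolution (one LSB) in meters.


res = range / 2^n = 106.2/2^8 = 106.2/256 = 0.4148

0.4148 m


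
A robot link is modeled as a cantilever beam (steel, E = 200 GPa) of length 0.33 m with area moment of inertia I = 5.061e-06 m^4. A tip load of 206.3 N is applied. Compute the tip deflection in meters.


delta = F*L^3/(3*E*I) = 206.3*0.33^3/(3*2.000e+11*5.061e-06)
      = 7.4138031/3036600 = 2.4415e-06

2.4415e-06 m


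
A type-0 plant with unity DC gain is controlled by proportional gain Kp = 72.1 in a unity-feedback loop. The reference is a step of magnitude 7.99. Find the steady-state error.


e_ss = R/(1 + Kp) = 7.99/(1 + 72.1) = 7.99/73.1000 = 0.1093

0.1093


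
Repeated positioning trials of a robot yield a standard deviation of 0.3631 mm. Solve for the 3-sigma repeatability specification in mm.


repeatability = 3*sigma = 3*0.3631 = 1.0893

1.0893 mm


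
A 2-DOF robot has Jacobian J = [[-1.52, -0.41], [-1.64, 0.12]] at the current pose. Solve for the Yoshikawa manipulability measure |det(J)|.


det(J) = -1.52*0.12 - (-0.41)*(-1.64) = -0.8548
|det(J)| = 0.8548

0.8548


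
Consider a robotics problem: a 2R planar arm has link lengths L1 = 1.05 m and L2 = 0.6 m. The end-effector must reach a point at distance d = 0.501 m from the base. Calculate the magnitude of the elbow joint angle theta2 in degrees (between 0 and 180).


cos(th2) = (d^2 - L1^2 - L2^2)/(2*L1*L2) = (0.501^2 - 1.05^2 - 0.6^2)/(2*1.05*0.6) = -0.96150714
th2 = acos(-0.96150714) = 164.0511 deg

164.0511 degrees


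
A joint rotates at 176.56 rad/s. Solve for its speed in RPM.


RPM = 176.56 * 60/(2*pi) = 1686.0238

1686.0238 RPM


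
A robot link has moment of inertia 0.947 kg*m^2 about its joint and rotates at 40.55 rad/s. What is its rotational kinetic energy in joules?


KE = (1/2)*I*omega^2 = 0.5*0.947*40.55^2 = 778.5772

778.5772 J


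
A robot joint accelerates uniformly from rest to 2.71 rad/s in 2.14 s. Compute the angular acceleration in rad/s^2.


alpha = delta_omega / t = 2.71 / 2.14 = 1.2664

1.2664 rad/s^2


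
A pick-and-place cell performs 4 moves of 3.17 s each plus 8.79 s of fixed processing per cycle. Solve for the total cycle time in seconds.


T = 4*3.17 + 8.79 = 21.4700

21.4700 s


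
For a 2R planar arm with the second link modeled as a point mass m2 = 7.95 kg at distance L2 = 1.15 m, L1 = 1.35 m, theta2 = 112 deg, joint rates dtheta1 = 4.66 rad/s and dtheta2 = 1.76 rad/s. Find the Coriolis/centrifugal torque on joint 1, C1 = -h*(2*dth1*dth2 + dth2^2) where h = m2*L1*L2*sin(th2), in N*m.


h = m2*L1*L2*sin(th2) = 7.95*1.35*1.15*sin(112 deg) = 11.443651
C1 = -h*(2*4.66*1.76 + 1.76^2) = -11.443651*19.5008 = -223.1603

-223.1603 N*m


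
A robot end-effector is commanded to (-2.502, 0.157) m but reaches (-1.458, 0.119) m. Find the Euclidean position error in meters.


dx = -1.458 - (-2.502) = 1.0440, dy = 0.119 - (0.157) = -0.0380
err = sqrt(1.089936 + 0.001444) = 1.0447

1.0447 m


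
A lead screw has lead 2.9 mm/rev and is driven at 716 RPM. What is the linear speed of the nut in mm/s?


v = lead * (RPM/60) = 2.9*716/60 = 34.6067

34.6067 mm/s


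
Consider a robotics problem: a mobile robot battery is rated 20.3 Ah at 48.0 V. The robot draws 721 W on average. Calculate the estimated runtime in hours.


E = 20.3*48.0 = 974.4000 Wh
t = E/P = 974.4000/721 = 1.3515

1.3515 hours


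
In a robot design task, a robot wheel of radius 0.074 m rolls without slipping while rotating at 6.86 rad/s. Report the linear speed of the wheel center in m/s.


v = omega * r = 6.86 * 0.074 = 0.5076

0.5076 m/s


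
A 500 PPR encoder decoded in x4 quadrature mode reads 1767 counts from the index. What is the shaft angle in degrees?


angle = counts * 360 / (PPR*4) = 1767 * 360 / 2000 = 318.0600

318.0600 degrees


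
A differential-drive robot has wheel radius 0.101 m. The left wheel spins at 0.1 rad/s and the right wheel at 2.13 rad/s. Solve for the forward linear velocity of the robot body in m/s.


v = r*(wR + wL)/2 = 0.101*(2.13 + 0.1)/2 = 0.1126

0.1126 m/s


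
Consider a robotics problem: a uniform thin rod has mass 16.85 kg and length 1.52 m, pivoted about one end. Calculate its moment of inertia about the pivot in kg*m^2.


I = (1/3)*m*L^2 = (1/3)*16.85*1.52^2 = 12.9767

12.9767 kg*m^2


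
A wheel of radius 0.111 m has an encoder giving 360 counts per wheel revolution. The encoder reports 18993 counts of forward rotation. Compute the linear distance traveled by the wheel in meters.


revs = 18993/360 = 52.758333
d = revs * 2*pi*r = 52.758333 * 2*pi*0.111 = 36.7954

36.7954 m


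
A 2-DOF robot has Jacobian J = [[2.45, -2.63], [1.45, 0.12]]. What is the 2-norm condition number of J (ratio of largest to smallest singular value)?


JJ^T eigenvalues: trace(JJ^T) = 15.0363, det(JJ^T) = det(J)^2 = 16.87155625
s_max^2 = (15.0363 + sqrt(158.60409269))/2 = 13.81505584
s_min^2 = (15.0363 - sqrt(158.60409269))/2 = 1.22124416
kappa = s_max/s_min = sqrt(13.81505584/1.22124416) = 3.3634

3.3634


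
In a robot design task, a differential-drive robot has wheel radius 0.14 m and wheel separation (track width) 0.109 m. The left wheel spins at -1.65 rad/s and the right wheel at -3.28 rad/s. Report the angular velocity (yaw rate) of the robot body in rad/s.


omega = r*(wR - wL)/L = 0.14*(-3.28 - (-1.65))/0.109 = -2.0936

-2.0936 rad/s


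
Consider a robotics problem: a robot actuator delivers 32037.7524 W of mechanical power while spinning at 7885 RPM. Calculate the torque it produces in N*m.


omega = 7885 * 2*pi/60 = 825.715269 rad/s
tau = P / omega = 32037.7524 / 825.715269 = 38.8000

38.8000 N*m


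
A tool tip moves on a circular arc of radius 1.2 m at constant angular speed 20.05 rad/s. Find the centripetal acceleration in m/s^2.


a_c = omega^2 * r = 20.05^2 * 1.2 = 482.4030

482.4030 m/s^2


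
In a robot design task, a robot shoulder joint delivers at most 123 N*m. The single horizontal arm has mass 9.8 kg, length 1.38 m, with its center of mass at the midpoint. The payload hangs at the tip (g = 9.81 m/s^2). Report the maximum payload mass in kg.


tau_arm = m_arm*g*(L/2) = 9.8*9.81*1.38/2 = 66.3352 N*m
tau_payload = tau_max - tau_arm = 123 - 66.3352 = 56.6648
m_payload = tau_payload / (g*L) = 56.6648 / (9.81*1.38) = 4.1857

4.1857 kg


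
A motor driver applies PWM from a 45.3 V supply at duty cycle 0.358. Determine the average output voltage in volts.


V_avg = V_supply * D = 45.3*0.358 = 16.2174

16.2174 V


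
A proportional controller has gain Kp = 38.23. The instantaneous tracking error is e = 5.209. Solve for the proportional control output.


u_P = Kp * e = 38.23 * 5.209 = 199.1401

199.1401


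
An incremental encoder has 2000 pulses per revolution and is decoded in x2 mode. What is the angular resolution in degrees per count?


resolution = 360 / (PPR * 2) = 360 / 4000 = 0.0900

0.0900 degrees


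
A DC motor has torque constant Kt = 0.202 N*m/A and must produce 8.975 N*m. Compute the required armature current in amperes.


I = tau / Kt = 8.975/0.202 = 44.4307

44.4307 A


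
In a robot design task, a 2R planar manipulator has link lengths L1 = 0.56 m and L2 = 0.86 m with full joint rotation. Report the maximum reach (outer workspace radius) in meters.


r_max = L1 + L2 = 0.56 + 0.86 = 1.4200

1.4200 m


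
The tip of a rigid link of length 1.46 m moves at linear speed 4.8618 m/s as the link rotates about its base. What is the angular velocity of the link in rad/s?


omega = v / L = 4.8618 / 1.46 = 3.3300

3.3300 rad/s


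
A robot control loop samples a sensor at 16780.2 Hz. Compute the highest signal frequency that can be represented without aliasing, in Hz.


f_max = f_s/2 = 16780.2/2 = 8390.1000

8390.1000 Hz


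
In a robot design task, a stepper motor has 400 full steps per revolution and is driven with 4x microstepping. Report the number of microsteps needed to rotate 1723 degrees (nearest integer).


step_size = 360/(400*4) = 360/1600 = 0.225000 deg
n = 1723/(360/1600) = 1723*1600/360 = 7657.7778 -> 7658

7658 steps
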